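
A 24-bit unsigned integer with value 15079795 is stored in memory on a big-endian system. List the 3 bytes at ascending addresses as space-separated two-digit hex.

15079795 in hexadecimal, padded to 24 bits, is 0xE61973.
Split into bytes (most-significant first): E6 19 73.
In big-endian order the high byte comes first in memory.
So the memory order matches the most-significant-first order: E6 19 73.

E6 19 73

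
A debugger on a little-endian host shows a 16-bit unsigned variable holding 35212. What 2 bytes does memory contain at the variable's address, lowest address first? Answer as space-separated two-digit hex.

8C 89

35212 in hexadecimal, padded to 16 bits, is 0x898C.
Split into bytes (most-significant first): 89 8C.
In little-endian order the low byte comes first in memory.
So at ascending addresses the bytes are 8C 89.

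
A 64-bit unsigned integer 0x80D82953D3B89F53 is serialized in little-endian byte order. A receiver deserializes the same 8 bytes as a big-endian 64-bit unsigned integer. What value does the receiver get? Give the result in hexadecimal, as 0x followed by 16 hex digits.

Stored little-endian, the bytes at ascending addresses are 53 9F B8 D3 53 29 D8 80.
Read back as big-endian, the last byte is least significant, giving 0x539FB8D35329D880.

0x539FB8D35329D880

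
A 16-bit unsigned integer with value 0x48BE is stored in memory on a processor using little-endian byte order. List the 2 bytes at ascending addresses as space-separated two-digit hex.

BE 48

Split into bytes (most-significant first): 48 BE.
In little-endian order the low byte comes first in memory.
So at ascending addresses the bytes are BE 48.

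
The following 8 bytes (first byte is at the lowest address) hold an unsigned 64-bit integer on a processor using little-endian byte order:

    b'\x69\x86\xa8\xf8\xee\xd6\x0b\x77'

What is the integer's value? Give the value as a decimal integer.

8578186237119596137

Little-endian stores the least-significant byte at the lowest address.
Reassemble most-significant byte first: 77 0B D6 EE F8 A8 86 69 → 0x770BD6EEF8A88669.
0x770BD6EEF8A88669 = 8578186237119596137.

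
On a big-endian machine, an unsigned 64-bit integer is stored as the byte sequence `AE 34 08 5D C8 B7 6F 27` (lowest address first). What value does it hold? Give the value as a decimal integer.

12552667260280860455

Big-endian: lowest address holds the most-significant byte.
The bytes are already most-significant first: 0xAE34085DC8B76F27.
0xAE34085DC8B76F27 = 12552667260280860455.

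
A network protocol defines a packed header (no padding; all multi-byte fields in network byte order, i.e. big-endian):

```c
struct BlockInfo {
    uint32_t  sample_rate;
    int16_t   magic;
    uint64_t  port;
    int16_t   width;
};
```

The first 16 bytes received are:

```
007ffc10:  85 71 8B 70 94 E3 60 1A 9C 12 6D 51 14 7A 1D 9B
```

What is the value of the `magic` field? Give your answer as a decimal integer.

`magic` follows `sample_rate` (4 bytes), so it starts at byte offset 4 and occupies 2 bytes.
Bytes at offsets 4..5: 94 E3.
In big-endian order the high byte comes first in memory.
The bytes are already most-significant first: 0x94E3.
Top bit is set, so as a signed 16-bit value this is 0x94E3 − 2^16 = -27421.

-27421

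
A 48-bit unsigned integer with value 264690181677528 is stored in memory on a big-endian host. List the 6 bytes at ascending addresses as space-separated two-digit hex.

F0 BB FC 41 21 D8

264690181677528 in hexadecimal, padded to 48 bits, is 0xF0BBFC4121D8.
Split into bytes (most-significant first): F0 BB FC 41 21 D8.
In big-endian order the high byte comes first in memory.
So the memory order matches the most-significant-first order: F0 BB FC 41 21 D8.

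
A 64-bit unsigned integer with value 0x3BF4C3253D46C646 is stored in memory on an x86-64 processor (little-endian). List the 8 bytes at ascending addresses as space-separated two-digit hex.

Split into bytes (most-significant first): 3B F4 C3 25 3D 46 C6 46.
Little-endian stores the least-significant byte at the lowest address.
So at ascending addresses the bytes are 46 C6 46 3D 25 C3 F4 3B.

46 C6 46 3D 25 C3 F4 3B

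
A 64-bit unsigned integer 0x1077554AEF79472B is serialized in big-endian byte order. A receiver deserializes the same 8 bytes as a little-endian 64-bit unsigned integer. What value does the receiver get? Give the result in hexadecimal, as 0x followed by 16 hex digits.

Stored big-endian, the bytes at ascending addresses are 10 77 55 4A EF 79 47 2B.
Read back as little-endian, the first byte is least significant, giving 0x2B4779EF4A557710.

0x2B4779EF4A557710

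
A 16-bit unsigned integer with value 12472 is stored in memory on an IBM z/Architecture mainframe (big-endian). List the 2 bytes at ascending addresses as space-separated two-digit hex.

30 B8

12472 in hexadecimal, padded to 16 bits, is 0x30B8.
Split into bytes (most-significant first): 30 B8.
Big-endian: lowest address holds the most-significant byte.
So the memory order matches the most-significant-first order: 30 B8.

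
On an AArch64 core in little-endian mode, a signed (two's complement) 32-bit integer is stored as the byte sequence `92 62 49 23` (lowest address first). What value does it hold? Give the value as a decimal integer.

Little-endian stores the least-significant byte at the lowest address.
Reassemble most-significant byte first: 23 49 62 92 → 0x23496292.
0x23496292 = 592011922.

592011922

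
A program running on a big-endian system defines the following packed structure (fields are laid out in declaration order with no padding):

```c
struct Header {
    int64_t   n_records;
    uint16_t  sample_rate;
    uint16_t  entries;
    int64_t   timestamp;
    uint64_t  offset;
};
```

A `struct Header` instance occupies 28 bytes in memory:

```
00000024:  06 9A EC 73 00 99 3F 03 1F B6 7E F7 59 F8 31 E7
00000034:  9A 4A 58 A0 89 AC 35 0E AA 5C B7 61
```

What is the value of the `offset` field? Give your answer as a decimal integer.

`offset` follows `n_records` (8 B), `sample_rate` (2 B), `entries` (2 B), `timestamp` (8 B), so it starts at offset 8 + 2 + 2 + 8 = 20 and occupies 8 bytes.
Bytes at offsets 20..27: 89 AC 35 0E AA 5C B7 61.
Big-endian stores the most-significant byte at the lowest address.
The bytes are already most-significant first: 0x89AC350EAA5CB761.
0x89AC350EAA5CB761 = 9920362416294377313.

9920362416294377313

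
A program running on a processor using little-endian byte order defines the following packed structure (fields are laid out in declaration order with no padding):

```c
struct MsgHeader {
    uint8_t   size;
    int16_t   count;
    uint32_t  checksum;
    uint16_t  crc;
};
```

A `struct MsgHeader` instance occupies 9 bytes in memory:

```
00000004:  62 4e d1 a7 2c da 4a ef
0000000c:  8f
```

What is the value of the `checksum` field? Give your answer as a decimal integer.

`checksum` follows `size` (1 B), `count` (2 B), so it starts at offset 1 + 2 = 3 and occupies 4 bytes.
Bytes at offsets 3..6: A7 2C DA 4A.
Little-endian: lowest address holds the least-significant byte.
Reassemble most-significant byte first: 4A DA 2C A7 → 0x4ADA2CA7.
0x4ADA2CA7 = 1255812263.

1255812263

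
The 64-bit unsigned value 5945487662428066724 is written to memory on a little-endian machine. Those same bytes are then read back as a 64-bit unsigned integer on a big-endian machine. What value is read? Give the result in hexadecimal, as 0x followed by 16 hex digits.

5945487662428066724 in 64-bit hexadecimal is 0x52829D87477E13A4.
Stored little-endian, the bytes at ascending addresses are A4 13 7E 47 87 9D 82 52.
Read back as big-endian, the last byte is least significant, giving 0xA4137E47879D8252.

0xA4137E47879D8252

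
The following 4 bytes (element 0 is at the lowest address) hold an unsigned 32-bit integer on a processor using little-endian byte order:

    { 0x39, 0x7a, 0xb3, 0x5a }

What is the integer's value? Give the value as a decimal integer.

Little-endian stores the least-significant byte at the lowest address.
Reassemble most-significant byte first: 5A B3 7A 39 → 0x5AB37A39.
0x5AB37A39 = 1521711673.

1521711673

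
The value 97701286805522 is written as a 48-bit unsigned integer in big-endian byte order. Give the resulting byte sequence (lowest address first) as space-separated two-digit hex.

58 DB DA 7E 80 12

97701286805522 in hexadecimal, padded to 48 bits, is 0x58DBDA7E8012.
Split into bytes (most-significant first): 58 DB DA 7E 80 12.
Big-endian stores the most-significant byte at the lowest address.
So the memory order matches the most-significant-first order: 58 DB DA 7E 80 12.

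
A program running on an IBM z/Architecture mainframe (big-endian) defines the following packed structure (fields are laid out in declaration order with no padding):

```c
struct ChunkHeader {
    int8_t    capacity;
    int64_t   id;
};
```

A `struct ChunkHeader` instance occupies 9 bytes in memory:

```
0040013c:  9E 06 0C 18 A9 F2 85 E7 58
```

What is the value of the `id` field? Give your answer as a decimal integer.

435750382145496920

`id` follows `capacity` (1 byte), so it starts at byte offset 1 and occupies 8 bytes.
Bytes at offsets 1..8: 06 0C 18 A9 F2 85 E7 58.
Big-endian: lowest address holds the most-significant byte.
The bytes are already most-significant first: 0x060C18A9F285E758.
0x060C18A9F285E758 = 435750382145496920.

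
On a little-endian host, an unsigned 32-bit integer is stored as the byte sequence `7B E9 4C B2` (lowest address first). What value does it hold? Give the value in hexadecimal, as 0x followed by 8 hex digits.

In little-endian order the low byte comes first in memory.
Reassemble most-significant byte first: B2 4C E9 7B → 0xB24CE97B.

0xB24CE97B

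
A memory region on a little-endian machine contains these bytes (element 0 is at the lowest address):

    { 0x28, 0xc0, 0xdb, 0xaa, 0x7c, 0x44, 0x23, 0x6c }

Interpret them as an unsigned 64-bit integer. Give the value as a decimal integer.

7792147082514251816

In little-endian order the low byte comes first in memory.
Reassemble most-significant byte first: 6C 23 44 7C AA DB C0 28 → 0x6C23447CAADBC028.
0x6C23447CAADBC028 = 7792147082514251816.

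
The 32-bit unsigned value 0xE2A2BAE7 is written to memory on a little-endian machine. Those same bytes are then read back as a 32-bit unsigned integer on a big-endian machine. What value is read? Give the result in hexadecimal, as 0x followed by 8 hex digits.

Stored little-endian, the bytes at ascending addresses are E7 BA A2 E2.
Read back as big-endian, the last byte is least significant, giving 0xE7BAA2E2.

0xE7BAA2E2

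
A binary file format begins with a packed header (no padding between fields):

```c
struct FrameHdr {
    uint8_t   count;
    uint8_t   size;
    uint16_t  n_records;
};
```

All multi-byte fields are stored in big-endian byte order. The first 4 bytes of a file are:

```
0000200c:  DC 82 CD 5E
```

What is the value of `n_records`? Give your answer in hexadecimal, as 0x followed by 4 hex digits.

0xCD5E

`n_records` follows `count` (1 B), `size` (1 B), so it starts at offset 1 + 1 = 2 and occupies 2 bytes.
Bytes at offsets 2..3: CD 5E.
Big-endian: lowest address holds the most-significant byte.
The bytes are already most-significant first: 0xCD5E.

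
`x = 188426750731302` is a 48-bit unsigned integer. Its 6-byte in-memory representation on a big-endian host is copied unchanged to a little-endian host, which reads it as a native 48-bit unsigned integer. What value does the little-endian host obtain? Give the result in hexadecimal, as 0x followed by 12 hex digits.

0x26248B855FAB

188426750731302 in 48-bit hexadecimal is 0xAB5F858B2426.
Stored big-endian, the bytes at ascending addresses are AB 5F 85 8B 24 26.
Read back as little-endian, the first byte is least significant, giving 0x26248B855FAB.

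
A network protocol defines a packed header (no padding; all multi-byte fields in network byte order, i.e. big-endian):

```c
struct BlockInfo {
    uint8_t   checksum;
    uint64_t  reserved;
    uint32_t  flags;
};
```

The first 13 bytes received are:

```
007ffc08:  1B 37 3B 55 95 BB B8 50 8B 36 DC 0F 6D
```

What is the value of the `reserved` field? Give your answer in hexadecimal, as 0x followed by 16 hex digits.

0x373B5595BBB8508B

`reserved` follows `checksum` (1 byte), so it starts at byte offset 1 and occupies 8 bytes.
Bytes at offsets 1..8: 37 3B 55 95 BB B8 50 8B.
Big-endian: lowest address holds the most-significant byte.
The bytes are already most-significant first: 0x373B5595BBB8508B.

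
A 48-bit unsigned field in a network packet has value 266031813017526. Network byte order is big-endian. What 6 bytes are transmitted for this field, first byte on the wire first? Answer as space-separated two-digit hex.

F1 F4 5B B6 BF B6

266031813017526 in hexadecimal, padded to 48 bits, is 0xF1F45BB6BFB6.
Split into bytes (most-significant first): F1 F4 5B B6 BF B6.
In big-endian order the high byte comes first in memory.
So the memory order matches the most-significant-first order: F1 F4 5B B6 BF B6.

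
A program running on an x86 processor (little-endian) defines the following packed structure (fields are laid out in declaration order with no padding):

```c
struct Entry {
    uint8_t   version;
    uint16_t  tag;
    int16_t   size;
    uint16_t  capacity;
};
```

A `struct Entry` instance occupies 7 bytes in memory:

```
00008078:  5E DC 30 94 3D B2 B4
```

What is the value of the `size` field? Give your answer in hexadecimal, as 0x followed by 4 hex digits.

0x3D94

`size` follows `version` (1 B), `tag` (2 B), so it starts at offset 1 + 2 = 3 and occupies 2 bytes.
Bytes at offsets 3..4: 94 3D.
In little-endian order the low byte comes first in memory.
Reassemble most-significant byte first: 3D 94 → 0x3D94.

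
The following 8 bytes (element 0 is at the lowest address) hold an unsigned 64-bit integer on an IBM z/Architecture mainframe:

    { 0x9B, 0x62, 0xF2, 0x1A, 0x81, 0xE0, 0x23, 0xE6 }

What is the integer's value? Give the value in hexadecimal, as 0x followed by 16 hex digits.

Big-endian stores the most-significant byte at the lowest address.
The bytes are already most-significant first: 0x9B62F21A81E023E6.

0x9B62F21A81E023E6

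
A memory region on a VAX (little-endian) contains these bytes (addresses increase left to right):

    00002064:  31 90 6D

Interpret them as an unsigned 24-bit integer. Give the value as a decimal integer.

Little-endian stores the least-significant byte at the lowest address.
Reassemble most-significant byte first: 6D 90 31 → 0x6D9031.
0x6D9031 = 7180337.

7180337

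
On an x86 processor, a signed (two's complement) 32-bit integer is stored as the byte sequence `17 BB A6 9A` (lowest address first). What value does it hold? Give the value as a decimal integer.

Little-endian stores the least-significant byte at the lowest address.
Reassemble most-significant byte first: 9A A6 BB 17 → 0x9AA6BB17.
Top bit is set, so as a signed 32-bit value this is 0x9AA6BB17 − 2^32 = -1700349161.

-1700349161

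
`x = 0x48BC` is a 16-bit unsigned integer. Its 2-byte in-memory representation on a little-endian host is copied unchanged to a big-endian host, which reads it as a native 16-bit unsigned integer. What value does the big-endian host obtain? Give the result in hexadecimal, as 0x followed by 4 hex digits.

0xBC48

Stored little-endian, the bytes at ascending addresses are BC 48.
Read back as big-endian, the last byte is least significant, giving 0xBC48.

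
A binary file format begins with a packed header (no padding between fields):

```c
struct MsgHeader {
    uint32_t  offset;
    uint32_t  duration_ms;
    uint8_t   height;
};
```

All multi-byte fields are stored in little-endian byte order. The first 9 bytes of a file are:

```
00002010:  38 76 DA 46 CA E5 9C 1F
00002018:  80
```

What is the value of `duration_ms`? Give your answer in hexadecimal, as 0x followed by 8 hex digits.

`duration_ms` follows `offset` (4 bytes), so it starts at byte offset 4 and occupies 4 bytes.
Bytes at offsets 4..7: CA E5 9C 1F.
Little-endian: lowest address holds the least-significant byte.
Reassemble most-significant byte first: 1F 9C E5 CA → 0x1F9CE5CA.

0x1F9CE5CA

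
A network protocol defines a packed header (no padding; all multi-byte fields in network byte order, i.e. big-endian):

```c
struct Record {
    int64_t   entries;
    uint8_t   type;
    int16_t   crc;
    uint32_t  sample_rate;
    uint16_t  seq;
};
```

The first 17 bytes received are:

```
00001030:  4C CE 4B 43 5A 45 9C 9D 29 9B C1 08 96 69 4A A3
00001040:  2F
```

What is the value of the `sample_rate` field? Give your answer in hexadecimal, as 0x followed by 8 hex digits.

0x0896694A

`sample_rate` follows `entries` (8 B), `type` (1 B), `crc` (2 B), so it starts at offset 8 + 1 + 2 = 11 and occupies 4 bytes.
Bytes at offsets 11..14: 08 96 69 4A.
Big-endian stores the most-significant byte at the lowest address.
The bytes are already most-significant first: 0x0896694A.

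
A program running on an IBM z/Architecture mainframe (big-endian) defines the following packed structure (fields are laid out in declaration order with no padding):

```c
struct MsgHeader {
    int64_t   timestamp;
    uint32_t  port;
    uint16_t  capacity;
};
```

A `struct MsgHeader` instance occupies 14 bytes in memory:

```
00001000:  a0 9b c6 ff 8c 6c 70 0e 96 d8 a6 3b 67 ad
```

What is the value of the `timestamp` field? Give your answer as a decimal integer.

`timestamp` is the first field, at byte offset 0, occupying 8 bytes.
Bytes at offsets 0..7: A0 9B C6 FF 8C 6C 70 0E.
In big-endian order the high byte comes first in memory.
The bytes are already most-significant first: 0xA09BC6FF8C6C700E.
Top bit is set, so as a signed 64-bit value this is 0xA09BC6FF8C6C700E − 2^64 = -6873681605376053234.

-6873681605376053234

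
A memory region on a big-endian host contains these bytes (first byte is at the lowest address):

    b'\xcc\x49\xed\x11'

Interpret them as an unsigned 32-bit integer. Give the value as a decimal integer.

Big-endian: lowest address holds the most-significant byte.
The bytes are already most-significant first: 0xCC49ED11.
0xCC49ED11 = 3427396881.

3427396881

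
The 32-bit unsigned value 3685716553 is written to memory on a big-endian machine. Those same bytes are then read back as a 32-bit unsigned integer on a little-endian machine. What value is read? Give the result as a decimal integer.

1234350043

3685716553 in 32-bit hexadecimal is 0xDBAF9249.
Stored big-endian, the bytes at ascending addresses are DB AF 92 49.
Read back as little-endian, the first byte is least significant, giving 0x4992AFDB.
0x4992AFDB = 1234350043.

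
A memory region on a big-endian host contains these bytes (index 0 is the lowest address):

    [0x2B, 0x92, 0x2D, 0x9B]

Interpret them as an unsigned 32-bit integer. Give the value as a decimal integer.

731000219

Big-endian stores the most-significant byte at the lowest address.
The bytes are already most-significant first: 0x2B922D9B.
0x2B922D9B = 731000219.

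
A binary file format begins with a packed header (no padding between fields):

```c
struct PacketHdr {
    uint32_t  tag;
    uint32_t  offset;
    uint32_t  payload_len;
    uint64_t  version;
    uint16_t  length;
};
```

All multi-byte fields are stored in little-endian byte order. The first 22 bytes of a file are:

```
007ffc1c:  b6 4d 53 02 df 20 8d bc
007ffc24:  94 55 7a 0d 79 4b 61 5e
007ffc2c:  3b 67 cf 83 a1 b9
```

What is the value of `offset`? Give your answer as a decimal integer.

3163365599

`offset` follows `tag` (4 bytes), so it starts at byte offset 4 and occupies 4 bytes.
Bytes at offsets 4..7: DF 20 8D BC.
Little-endian: lowest address holds the least-significant byte.
Reassemble most-significant byte first: BC 8D 20 DF → 0xBC8D20DF.
0xBC8D20DF = 3163365599.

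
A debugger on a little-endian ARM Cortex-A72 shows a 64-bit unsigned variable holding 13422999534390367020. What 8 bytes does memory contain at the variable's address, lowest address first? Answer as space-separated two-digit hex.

13422999534390367020 in hexadecimal, padded to 64 bits, is 0xBA4812F55B92532C.
Split into bytes (most-significant first): BA 48 12 F5 5B 92 53 2C.
Little-endian: lowest address holds the least-significant byte.
So at ascending addresses the bytes are 2C 53 92 5B F5 12 48 BA.

2C 53 92 5B F5 12 48 BA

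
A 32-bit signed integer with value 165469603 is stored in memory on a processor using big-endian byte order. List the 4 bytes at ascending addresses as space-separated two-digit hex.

165469603 in hexadecimal, padded to 32 bits, is 0x09DCDDA3.
Split into bytes (most-significant first): 09 DC DD A3.
In big-endian order the high byte comes first in memory.
So the memory order matches the most-significant-first order: 09 DC DD A3.

09 DC DD A3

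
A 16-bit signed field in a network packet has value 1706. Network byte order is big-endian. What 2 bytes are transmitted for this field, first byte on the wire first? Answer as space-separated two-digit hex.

06 AA

1706 in hexadecimal, padded to 16 bits, is 0x06AA.
Split into bytes (most-significant first): 06 AA.
Big-endian stores the most-significant byte at the lowest address.
So the memory order matches the most-significant-first order: 06 AA.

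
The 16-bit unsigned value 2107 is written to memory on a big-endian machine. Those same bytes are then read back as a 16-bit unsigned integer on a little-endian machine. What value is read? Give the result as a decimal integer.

15112

2107 in 16-bit hexadecimal is 0x083B.
Stored big-endian, the bytes at ascending addresses are 08 3B.
Read back as little-endian, the first byte is least significant, giving 0x3B08.
0x3B08 = 15112.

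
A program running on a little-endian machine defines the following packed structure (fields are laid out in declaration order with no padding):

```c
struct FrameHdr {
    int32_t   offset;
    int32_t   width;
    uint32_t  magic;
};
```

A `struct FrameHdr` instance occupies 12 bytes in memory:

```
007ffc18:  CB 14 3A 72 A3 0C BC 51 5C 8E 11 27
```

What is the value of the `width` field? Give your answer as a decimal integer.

1371278499

`width` follows `offset` (4 bytes), so it starts at byte offset 4 and occupies 4 bytes.
Bytes at offsets 4..7: A3 0C BC 51.
In little-endian order the low byte comes first in memory.
Reassemble most-significant byte first: 51 BC 0C A3 → 0x51BC0CA3.
0x51BC0CA3 = 1371278499.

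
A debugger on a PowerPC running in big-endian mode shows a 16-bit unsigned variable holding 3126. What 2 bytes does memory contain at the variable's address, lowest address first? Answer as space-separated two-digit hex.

0C 36

3126 in hexadecimal, padded to 16 bits, is 0x0C36.
Split into bytes (most-significant first): 0C 36.
Big-endian stores the most-significant byte at the lowest address.
So the memory order matches the most-significant-first order: 0C 36.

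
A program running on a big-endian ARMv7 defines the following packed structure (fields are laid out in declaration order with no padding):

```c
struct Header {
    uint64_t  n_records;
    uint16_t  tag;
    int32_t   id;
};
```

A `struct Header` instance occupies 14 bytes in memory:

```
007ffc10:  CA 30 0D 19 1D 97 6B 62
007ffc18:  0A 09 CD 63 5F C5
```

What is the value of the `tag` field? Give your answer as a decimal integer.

2569

`tag` follows `n_records` (8 bytes), so it starts at byte offset 8 and occupies 2 bytes.
Bytes at offsets 8..9: 0A 09.
Big-endian stores the most-significant byte at the lowest address.
The bytes are already most-significant first: 0x0A09.
0x0A09 = 2569.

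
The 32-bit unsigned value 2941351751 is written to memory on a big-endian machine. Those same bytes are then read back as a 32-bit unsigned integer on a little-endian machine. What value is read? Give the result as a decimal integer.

1199002031

2941351751 in 32-bit hexadecimal is 0xAF517747.
Stored big-endian, the bytes at ascending addresses are AF 51 77 47.
Read back as little-endian, the first byte is least significant, giving 0x477751AF.
0x477751AF = 1199002031.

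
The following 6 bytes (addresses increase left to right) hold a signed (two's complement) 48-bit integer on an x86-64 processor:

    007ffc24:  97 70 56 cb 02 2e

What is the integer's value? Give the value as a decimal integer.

50589536252055

Little-endian stores the least-significant byte at the lowest address.
Reassemble most-significant byte first: 2E 02 CB 56 70 97 → 0x2E02CB567097.
0x2E02CB567097 = 50589536252055.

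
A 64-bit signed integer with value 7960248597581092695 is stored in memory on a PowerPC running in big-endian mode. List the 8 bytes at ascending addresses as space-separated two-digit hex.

7960248597581092695 in hexadecimal, padded to 64 bits, is 0x6E787BEC9E9F5757.
Split into bytes (most-significant first): 6E 78 7B EC 9E 9F 57 57.
Big-endian: lowest address holds the most-significant byte.
So the memory order matches the most-significant-first order: 6E 78 7B EC 9E 9F 57 57.

6E 78 7B EC 9E 9F 57 57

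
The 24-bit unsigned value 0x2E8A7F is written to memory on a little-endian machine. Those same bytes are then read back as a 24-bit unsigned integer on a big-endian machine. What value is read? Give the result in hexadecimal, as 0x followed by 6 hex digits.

Stored little-endian, the bytes at ascending addresses are 7F 8A 2E.
Read back as big-endian, the last byte is least significant, giving 0x7F8A2E.

0x7F8A2E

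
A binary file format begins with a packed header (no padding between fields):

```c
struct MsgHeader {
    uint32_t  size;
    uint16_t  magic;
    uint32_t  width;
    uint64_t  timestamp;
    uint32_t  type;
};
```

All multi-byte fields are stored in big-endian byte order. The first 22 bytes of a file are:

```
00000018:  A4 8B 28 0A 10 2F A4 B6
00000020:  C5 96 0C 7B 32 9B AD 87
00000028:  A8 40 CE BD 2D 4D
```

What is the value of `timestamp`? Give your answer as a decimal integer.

`timestamp` follows `size` (4 B), `magic` (2 B), `width` (4 B), so it starts at offset 4 + 2 + 4 = 10 and occupies 8 bytes.
Bytes at offsets 10..17: 0C 7B 32 9B AD 87 A8 40.
In big-endian order the high byte comes first in memory.
The bytes are already most-significant first: 0x0C7B329BAD87A840.
0x0C7B329BAD87A840 = 899368194803214400.

899368194803214400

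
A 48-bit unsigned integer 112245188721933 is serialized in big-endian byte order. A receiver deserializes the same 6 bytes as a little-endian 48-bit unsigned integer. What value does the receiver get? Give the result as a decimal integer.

112245188721933 in 48-bit hexadecimal is 0x66161E99FD0D.
Stored big-endian, the bytes at ascending addresses are 66 16 1E 99 FD 0D.
Read back as little-endian, the first byte is least significant, giving 0x0DFD991E1666.
0x0DFD991E1666 = 15382846772838.

15382846772838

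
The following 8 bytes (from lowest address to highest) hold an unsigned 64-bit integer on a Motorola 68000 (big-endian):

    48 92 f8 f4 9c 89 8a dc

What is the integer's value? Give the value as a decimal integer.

In big-endian order the high byte comes first in memory.
The bytes are already most-significant first: 0x4892F8F49C898ADC.
0x4892F8F49C898ADC = 5229515846812535516.

5229515846812535516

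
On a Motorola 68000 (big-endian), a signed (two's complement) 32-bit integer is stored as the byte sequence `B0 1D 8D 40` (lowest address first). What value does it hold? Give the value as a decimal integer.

Big-endian stores the most-significant byte at the lowest address.
The bytes are already most-significant first: 0xB01D8D40.
Top bit is set, so as a signed 32-bit value this is 0xB01D8D40 − 2^32 = -1340240576.

-1340240576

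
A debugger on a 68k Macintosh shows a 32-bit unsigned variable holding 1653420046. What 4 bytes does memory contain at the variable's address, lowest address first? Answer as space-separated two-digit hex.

62 8D 30 0E

1653420046 in hexadecimal, padded to 32 bits, is 0x628D300E.
Split into bytes (most-significant first): 62 8D 30 0E.
Big-endian: lowest address holds the most-significant byte.
So the memory order matches the most-significant-first order: 62 8D 30 0E.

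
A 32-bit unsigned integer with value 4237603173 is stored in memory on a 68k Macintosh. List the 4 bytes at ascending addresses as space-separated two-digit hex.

FC 94 B1 65

4237603173 in hexadecimal, padded to 32 bits, is 0xFC94B165.
Split into bytes (most-significant first): FC 94 B1 65.
Big-endian stores the most-significant byte at the lowest address.
So the memory order matches the most-significant-first order: FC 94 B1 65.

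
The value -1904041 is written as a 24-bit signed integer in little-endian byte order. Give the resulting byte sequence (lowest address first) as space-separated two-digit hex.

Two's complement of -1904041 in 24 bits: 1904041 = 0x1D0DA9; invert → 0xE2F256; add 1 → 0xE2F257.
Split into bytes (most-significant first): E2 F2 57.
Little-endian stores the least-significant byte at the lowest address.
So at ascending addresses the bytes are 57 F2 E2.

57 F2 E2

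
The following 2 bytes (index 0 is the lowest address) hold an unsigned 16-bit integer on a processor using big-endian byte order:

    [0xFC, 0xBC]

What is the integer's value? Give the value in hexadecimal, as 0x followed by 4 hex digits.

0xFCBC

Big-endian stores the most-significant byte at the lowest address.
The bytes are already most-significant first: 0xFCBC.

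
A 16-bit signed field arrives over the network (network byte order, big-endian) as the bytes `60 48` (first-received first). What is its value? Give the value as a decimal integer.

24648

In big-endian order the high byte comes first in memory.
The bytes are already most-significant first: 0x6048.
0x6048 = 24648.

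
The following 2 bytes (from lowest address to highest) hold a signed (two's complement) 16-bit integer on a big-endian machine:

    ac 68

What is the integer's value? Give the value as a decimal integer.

-21400

In big-endian order the high byte comes first in memory.
The bytes are already most-significant first: 0xAC68.
Top bit is set, so as a signed 16-bit value this is 0xAC68 − 2^16 = -21400.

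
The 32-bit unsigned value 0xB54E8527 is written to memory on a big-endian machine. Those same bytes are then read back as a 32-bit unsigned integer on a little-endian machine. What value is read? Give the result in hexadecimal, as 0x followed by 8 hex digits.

0x27854EB5

Stored big-endian, the bytes at ascending addresses are B5 4E 85 27.
Read back as little-endian, the first byte is least significant, giving 0x27854EB5.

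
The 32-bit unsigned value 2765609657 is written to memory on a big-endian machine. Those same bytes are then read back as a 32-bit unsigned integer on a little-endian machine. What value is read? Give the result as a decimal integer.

2765609657 in 32-bit hexadecimal is 0xA4D7DAB9.
Stored big-endian, the bytes at ascending addresses are A4 D7 DA B9.
Read back as little-endian, the first byte is least significant, giving 0xB9DAD7A4.
0xB9DAD7A4 = 3118127012.

3118127012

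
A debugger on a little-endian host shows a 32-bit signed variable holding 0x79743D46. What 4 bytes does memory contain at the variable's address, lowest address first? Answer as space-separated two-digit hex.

Split into bytes (most-significant first): 79 74 3D 46.
In little-endian order the low byte comes first in memory.
So at ascending addresses the bytes are 46 3D 74 79.

46 3D 74 79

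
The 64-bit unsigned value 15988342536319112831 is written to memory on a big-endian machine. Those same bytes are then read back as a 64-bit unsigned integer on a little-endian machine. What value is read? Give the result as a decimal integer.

15988342536319112831 in 64-bit hexadecimal is 0xDDE200D3B091967F.
Stored big-endian, the bytes at ascending addresses are DD E2 00 D3 B0 91 96 7F.
Read back as little-endian, the first byte is least significant, giving 0x7F9691B0D300E2DD.
0x7F9691B0D300E2DD = 9193695877963768541.

9193695877963768541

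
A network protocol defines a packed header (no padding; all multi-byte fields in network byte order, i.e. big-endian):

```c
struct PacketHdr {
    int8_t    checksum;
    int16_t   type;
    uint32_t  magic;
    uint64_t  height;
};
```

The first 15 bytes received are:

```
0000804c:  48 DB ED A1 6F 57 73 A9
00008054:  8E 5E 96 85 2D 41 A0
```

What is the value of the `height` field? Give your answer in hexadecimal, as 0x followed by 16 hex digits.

`height` follows `checksum` (1 B), `type` (2 B), `magic` (4 B), so it starts at offset 1 + 2 + 4 = 7 and occupies 8 bytes.
Bytes at offsets 7..14: A9 8E 5E 96 85 2D 41 A0.
Big-endian: lowest address holds the most-significant byte.
The bytes are already most-significant first: 0xA98E5E96852D41A0.

0xA98E5E96852D41A0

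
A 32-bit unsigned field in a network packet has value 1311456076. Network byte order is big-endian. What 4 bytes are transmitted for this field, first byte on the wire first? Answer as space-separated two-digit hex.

4E 2B 3B 4C

1311456076 in hexadecimal, padded to 32 bits, is 0x4E2B3B4C.
Split into bytes (most-significant first): 4E 2B 3B 4C.
Big-endian: lowest address holds the most-significant byte.
So the memory order matches the most-significant-first order: 4E 2B 3B 4C.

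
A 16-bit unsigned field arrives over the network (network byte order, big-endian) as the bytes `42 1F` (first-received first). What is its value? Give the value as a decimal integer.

16927

Big-endian stores the most-significant byte at the lowest address.
The bytes are already most-significant first: 0x421F.
0x421F = 16927.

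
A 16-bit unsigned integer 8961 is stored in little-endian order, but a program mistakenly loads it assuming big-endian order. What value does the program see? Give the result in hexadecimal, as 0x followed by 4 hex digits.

8961 in 16-bit hexadecimal is 0x2301.
Stored little-endian, the bytes at ascending addresses are 01 23.
Read back as big-endian, the last byte is least significant, giving 0x0123.

0x0123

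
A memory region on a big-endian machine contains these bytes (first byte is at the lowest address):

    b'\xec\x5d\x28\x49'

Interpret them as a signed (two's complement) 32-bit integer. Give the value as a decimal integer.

-329439159

In big-endian order the high byte comes first in memory.
The bytes are already most-significant first: 0xEC5D2849.
Top bit is set, so as a signed 32-bit value this is 0xEC5D2849 − 2^32 = -329439159.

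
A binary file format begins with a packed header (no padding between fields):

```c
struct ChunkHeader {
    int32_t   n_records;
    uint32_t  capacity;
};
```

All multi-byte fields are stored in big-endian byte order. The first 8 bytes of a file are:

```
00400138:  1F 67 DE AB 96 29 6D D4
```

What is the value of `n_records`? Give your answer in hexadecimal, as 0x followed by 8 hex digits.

0x1F67DEAB

`n_records` is the first field, at byte offset 0, occupying 4 bytes.
Bytes at offsets 0..3: 1F 67 DE AB.
In big-endian order the high byte comes first in memory.
The bytes are already most-significant first: 0x1F67DEAB.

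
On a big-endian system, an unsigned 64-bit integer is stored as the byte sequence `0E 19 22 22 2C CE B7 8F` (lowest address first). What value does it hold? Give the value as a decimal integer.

Big-endian stores the most-significant byte at the lowest address.
The bytes are already most-significant first: 0x0E1922222CCEB78F.
0x0E1922222CCEB78F = 1015880721124734863.

1015880721124734863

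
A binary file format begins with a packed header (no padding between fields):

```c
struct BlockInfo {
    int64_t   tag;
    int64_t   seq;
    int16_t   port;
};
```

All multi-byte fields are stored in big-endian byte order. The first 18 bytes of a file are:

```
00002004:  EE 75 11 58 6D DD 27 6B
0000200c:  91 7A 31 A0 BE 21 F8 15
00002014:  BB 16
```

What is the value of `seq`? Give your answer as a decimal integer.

-7963998424596875243

`seq` follows `tag` (8 bytes), so it starts at byte offset 8 and occupies 8 bytes.
Bytes at offsets 8..15: 91 7A 31 A0 BE 21 F8 15.
Big-endian: lowest address holds the most-significant byte.
The bytes are already most-significant first: 0x917A31A0BE21F815.
Top bit is set, so as a signed 64-bit value this is 0x917A31A0BE21F815 − 2^64 = -7963998424596875243.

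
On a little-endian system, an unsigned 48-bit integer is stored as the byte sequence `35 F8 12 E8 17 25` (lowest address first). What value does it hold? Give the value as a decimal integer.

40784608032821

Little-endian: lowest address holds the least-significant byte.
Reassemble most-significant byte first: 25 17 E8 12 F8 35 → 0x2517E812F835.
0x2517E812F835 = 40784608032821.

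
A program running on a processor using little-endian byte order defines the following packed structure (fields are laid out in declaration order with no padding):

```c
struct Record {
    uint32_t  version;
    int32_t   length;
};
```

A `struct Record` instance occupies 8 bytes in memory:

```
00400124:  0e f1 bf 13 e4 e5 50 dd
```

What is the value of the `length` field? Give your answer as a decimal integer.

`length` follows `version` (4 bytes), so it starts at byte offset 4 and occupies 4 bytes.
Bytes at offsets 4..7: E4 E5 50 DD.
In little-endian order the low byte comes first in memory.
Reassemble most-significant byte first: DD 50 E5 E4 → 0xDD50E5E4.
Top bit is set, so as a signed 32-bit value this is 0xDD50E5E4 − 2^32 = -581900828.

-581900828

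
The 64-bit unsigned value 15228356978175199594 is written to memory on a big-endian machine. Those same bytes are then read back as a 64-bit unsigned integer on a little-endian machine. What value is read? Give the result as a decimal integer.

15228356978175199594 in 64-bit hexadecimal is 0xD355FDFD04F9496A.
Stored big-endian, the bytes at ascending addresses are D3 55 FD FD 04 F9 49 6A.
Read back as little-endian, the first byte is least significant, giving 0x6A49F904FDFD55D3.
0x6A49F904FDFD55D3 = 7658926441156662739.

7658926441156662739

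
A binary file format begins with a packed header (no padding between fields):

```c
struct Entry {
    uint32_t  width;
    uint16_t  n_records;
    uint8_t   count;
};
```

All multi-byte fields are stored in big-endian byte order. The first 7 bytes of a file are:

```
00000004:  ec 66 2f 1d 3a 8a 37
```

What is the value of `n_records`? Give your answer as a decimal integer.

14986

`n_records` follows `width` (4 bytes), so it starts at byte offset 4 and occupies 2 bytes.
Bytes at offsets 4..5: 3A 8A.
Big-endian stores the most-significant byte at the lowest address.
The bytes are already most-significant first: 0x3A8A.
0x3A8A = 14986.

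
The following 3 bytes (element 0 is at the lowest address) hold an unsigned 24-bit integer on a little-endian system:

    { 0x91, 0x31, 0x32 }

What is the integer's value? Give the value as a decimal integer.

Little-endian: lowest address holds the least-significant byte.
Reassemble most-significant byte first: 32 31 91 → 0x323191.
0x323191 = 3289489.

3289489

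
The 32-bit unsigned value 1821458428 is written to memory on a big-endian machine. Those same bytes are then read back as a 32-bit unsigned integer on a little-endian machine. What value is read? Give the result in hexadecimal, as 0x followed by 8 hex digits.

0xFC3F916C

1821458428 in 32-bit hexadecimal is 0x6C913FFC.
Stored big-endian, the bytes at ascending addresses are 6C 91 3F FC.
Read back as little-endian, the first byte is least significant, giving 0xFC3F916C.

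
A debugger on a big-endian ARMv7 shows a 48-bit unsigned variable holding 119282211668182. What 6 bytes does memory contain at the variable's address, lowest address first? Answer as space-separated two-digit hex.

119282211668182 in hexadecimal, padded to 48 bits, is 0x6C7C8DDAC0D6.
Split into bytes (most-significant first): 6C 7C 8D DA C0 D6.
Big-endian: lowest address holds the most-significant byte.
So the memory order matches the most-significant-first order: 6C 7C 8D DA C0 D6.

6C 7C 8D DA C0 D6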